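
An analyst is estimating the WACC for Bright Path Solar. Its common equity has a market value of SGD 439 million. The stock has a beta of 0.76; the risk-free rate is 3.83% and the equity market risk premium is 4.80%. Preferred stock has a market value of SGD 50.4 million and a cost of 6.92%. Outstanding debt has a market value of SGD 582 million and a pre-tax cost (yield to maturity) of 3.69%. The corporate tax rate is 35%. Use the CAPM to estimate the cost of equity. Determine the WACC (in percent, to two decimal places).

4.69%

Cost of equity via CAPM: Re = 3.83% + 0.76 × 4.8% = 7.4780%.
Total capital V = 439 + 50.4 + 582 = 1071.4.
Equity: weight = 439/1071.4 = 0.4097; cost = 7.478%.
Preferred: weight = 50.4/1071.4 = 0.0470; cost = 6.92%.
Debt: weight = 582/1071.4 = 0.5432; after-tax cost = 3.69% × (1 − 35%) = 2.3985%.
WACC = 0.4097 × 7.4780% + 0.0470 × 6.9200% + 0.5432 × 2.3985% = 4.6925%.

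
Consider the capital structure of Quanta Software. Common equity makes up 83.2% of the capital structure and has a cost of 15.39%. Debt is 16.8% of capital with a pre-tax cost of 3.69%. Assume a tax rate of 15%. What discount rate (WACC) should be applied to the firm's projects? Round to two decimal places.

13.33%

After-tax cost of debt = 3.69% × (1 − 15%) = 3.1365%.
WACC = 0.832 × 15.3900% + 0.168 × 3.1365% = 13.3314%.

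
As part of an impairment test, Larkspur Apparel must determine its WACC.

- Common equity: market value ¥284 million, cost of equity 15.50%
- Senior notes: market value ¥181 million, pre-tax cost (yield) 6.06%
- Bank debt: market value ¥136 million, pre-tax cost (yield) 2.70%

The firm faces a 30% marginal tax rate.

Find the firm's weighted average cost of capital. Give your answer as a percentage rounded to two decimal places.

9.03%

Total capital V = 284 + 181 + 136 = 601.
Equity: weight = 284/601 = 0.4725; cost = 15.5%.
Senior notes: weight = 181/601 = 0.3012; after-tax cost = 6.06% × (1 − 30%) = 4.2420%.
Bank debt: weight = 136/601 = 0.2263; after-tax cost = 2.7% × (1 − 30%) = 1.8900%.
WACC = 0.4725 × 15.5000% + 0.3012 × 4.2420% + 0.2263 × 1.8900% = 9.0297%.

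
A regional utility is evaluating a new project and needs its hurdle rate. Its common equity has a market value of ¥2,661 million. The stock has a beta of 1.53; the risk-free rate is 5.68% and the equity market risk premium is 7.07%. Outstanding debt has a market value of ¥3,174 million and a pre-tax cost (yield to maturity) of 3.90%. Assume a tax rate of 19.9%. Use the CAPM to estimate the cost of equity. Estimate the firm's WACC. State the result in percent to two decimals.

9.22%

Cost of equity via CAPM: Re = 5.68% + 1.53 × 7.07% = 16.4971%.
Total capital V = 2661 + 3174 = 5835.
Equity: weight = 2661/5835 = 0.4560; cost = 16.4971%.
Debt: weight = 3174/5835 = 0.5440; after-tax cost = 3.9% × (1 − 19.9%) = 3.1239%.
WACC = 0.4560 × 16.4971% + 0.5440 × 3.1239% = 9.2226%.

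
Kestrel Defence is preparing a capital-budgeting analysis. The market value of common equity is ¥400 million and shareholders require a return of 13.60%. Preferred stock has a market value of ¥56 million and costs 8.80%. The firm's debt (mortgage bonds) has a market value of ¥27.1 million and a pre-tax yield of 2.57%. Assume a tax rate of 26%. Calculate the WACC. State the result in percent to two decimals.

12.39%

Total capital V = 400 + 56 + 27.1 = 483.1.
Equity: weight = 400/483.1 = 0.8280; cost = 13.6%.
Preferred: weight = 56/483.1 = 0.1159; cost = 8.8%.
Mortgage bonds: weight = 27.1/483.1 = 0.0561; after-tax cost = 2.57% × (1 − 26%) = 1.9018%.
WACC = 0.8280 × 13.6000% + 0.1159 × 8.8000% + 0.0561 × 1.9018% = 12.3874%.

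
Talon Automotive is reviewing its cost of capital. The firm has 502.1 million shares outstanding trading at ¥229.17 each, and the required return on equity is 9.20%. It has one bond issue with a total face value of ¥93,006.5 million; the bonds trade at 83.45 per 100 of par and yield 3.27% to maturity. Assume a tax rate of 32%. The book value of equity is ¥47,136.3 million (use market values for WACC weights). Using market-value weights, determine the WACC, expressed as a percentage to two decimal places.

6.39%

Market value of equity E = 229.17 × 502.1m = 115066.257m. Market value of debt D = 93006.5m × 83.45/100 = 77613.92425m.
Total capital V = 115066.257 + 77613.92425 = 192680.18125.
Equity: weight = 115066.257/192680.18125 = 0.5972; cost = 9.2%.
Bonds outstanding: weight = 77613.92425/192680.18125 = 0.4028; after-tax cost = 3.27% × (1 − 32%) = 2.2236%.
WACC = 0.5972 × 9.2000% + 0.4028 × 2.2236% = 6.3898%.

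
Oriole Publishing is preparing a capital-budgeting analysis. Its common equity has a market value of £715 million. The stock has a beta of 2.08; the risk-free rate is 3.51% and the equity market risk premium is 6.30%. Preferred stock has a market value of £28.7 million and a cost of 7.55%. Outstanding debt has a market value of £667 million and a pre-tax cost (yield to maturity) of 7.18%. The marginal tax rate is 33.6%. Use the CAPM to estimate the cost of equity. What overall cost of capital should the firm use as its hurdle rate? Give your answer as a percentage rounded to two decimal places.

Cost of equity via CAPM: Re = 3.51% + 2.08 × 6.3% = 16.6140%.
Total capital V = 715 + 28.7 + 667 = 1410.7.
Equity: weight = 715/1410.7 = 0.5068; cost = 16.614%.
Preferred: weight = 28.7/1410.7 = 0.0203; cost = 7.55%.
Debt: weight = 667/1410.7 = 0.4728; after-tax cost = 7.18% × (1 − 33.6%) = 4.7675%.
WACC = 0.5068 × 16.6140% + 0.0203 × 7.5500% + 0.4728 × 4.7675% = 10.8284%.

10.83%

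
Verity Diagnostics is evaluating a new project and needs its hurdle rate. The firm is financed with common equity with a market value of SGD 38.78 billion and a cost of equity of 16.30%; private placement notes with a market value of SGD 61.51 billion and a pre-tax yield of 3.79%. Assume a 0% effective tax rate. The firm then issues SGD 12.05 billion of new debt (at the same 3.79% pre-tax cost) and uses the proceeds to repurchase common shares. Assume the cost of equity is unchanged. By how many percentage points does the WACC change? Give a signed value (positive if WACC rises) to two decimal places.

Current WACC:
Total capital V = 38.78 + 61.51 = 100.29.
Equity: weight = 38.78/100.29 = 0.3867; cost = 16.3%.
Private placement notes: weight = 61.51/100.29 = 0.6133; after-tax cost = 3.79% × (1 − 0%) = 3.7900%.
WACC = 0.3867 × 16.3000% + 0.6133 × 3.7900% = 8.6273%.
After the change:
Total capital V = 26.73 + 73.56 = 100.29.
Equity: weight = 26.73/100.29 = 0.2665; cost = 16.3%.
Private placement notes: weight = 73.56/100.29 = 0.7335; after-tax cost = 3.79% × (1 − 0%) = 3.7900%.
WACC = 0.2665 × 16.3000% + 0.7335 × 3.7900% = 7.1243%.
Change in WACC = 7.1243% − 8.6273% = -1.5031 pp.

-1.50 pp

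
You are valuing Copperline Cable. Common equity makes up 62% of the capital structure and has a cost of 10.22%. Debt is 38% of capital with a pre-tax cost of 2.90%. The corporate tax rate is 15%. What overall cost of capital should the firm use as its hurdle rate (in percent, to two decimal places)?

7.27%

After-tax cost of debt = 2.9% × (1 − 15%) = 2.4650%.
WACC = 0.620 × 10.2200% + 0.380 × 2.4650% = 7.2731%.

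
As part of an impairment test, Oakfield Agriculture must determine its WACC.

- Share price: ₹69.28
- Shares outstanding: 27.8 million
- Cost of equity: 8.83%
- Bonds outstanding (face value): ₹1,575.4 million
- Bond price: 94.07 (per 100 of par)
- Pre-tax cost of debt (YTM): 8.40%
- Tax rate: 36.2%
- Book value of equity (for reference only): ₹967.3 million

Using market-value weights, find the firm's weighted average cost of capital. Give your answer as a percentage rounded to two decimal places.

7.32%

Market value of equity E = 69.28 × 27.8m = 1925.984m. Market value of debt D = 1575.4m × 94.07/100 = 1481.97878m.
Total capital V = 1925.984 + 1481.97878 = 3407.96278.
Equity: weight = 1925.984/3407.96278 = 0.5651; cost = 8.83%.
Bonds outstanding: weight = 1481.97878/3407.96278 = 0.4349; after-tax cost = 8.4% × (1 − 36.2%) = 5.3592%.
WACC = 0.5651 × 8.8300% + 0.4349 × 5.3592% = 7.3207%.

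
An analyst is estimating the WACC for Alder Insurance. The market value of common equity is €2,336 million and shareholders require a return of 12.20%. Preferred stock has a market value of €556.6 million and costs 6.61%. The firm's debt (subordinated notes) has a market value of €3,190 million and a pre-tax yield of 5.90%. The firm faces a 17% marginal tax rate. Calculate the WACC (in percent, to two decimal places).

7.86%

Total capital V = 2336 + 556.6 + 3190 = 6082.6.
Equity: weight = 2336/6082.6 = 0.3840; cost = 12.2%.
Preferred: weight = 556.6/6082.6 = 0.0915; cost = 6.61%.
Subordinated notes: weight = 3190/6082.6 = 0.5244; after-tax cost = 5.9% × (1 − 17%) = 4.8970%.
WACC = 0.3840 × 12.2000% + 0.0915 × 6.6100% + 0.5244 × 4.8970% = 7.8584%.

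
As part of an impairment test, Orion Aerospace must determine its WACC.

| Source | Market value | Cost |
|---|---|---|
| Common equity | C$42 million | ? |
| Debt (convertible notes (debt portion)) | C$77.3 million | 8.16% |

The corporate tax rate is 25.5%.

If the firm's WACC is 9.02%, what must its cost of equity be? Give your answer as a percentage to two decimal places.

Total capital V = 42 + 77.3 = 119.3.
Equity weight = 42/119.3 = 0.3521.
Convertible notes (debt portion) weight = 77.3/119.3 = 0.6479.
Debt contribution = 0.6479 × 8.16% × (1 − 25.5%) = 3.9390%.
Required equity contribution = 9.02% − 3.9390% = 5.0810%.
Re = 5.0810% / 0.3521 = 14.4325%.

14.43%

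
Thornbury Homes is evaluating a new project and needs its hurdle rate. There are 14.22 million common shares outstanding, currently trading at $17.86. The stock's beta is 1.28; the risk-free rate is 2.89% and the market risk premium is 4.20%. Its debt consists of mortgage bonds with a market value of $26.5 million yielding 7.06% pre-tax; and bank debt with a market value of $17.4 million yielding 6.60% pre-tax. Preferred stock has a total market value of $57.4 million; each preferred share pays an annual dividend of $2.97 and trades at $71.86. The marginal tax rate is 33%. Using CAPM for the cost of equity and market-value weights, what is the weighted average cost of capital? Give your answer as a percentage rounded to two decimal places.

7.15%

Cost of equity via CAPM: Re = 2.89% + 1.28 × 4.2% = 8.2660%.
Cost of preferred: Rp = 2.97 / 71.86 = 4.1330%.
Market value of equity E = 17.86 × 14.22m = 253.9692m.
Total capital V = 253.9692 + 57.4 + 26.5 + 17.4 = 355.2692.
Equity: weight = 253.9692/355.2692 = 0.7149; cost = 8.266%.
Preferred: weight = 57.4/355.2692 = 0.1616; cost = 4.133%.
Mortgage bonds: weight = 26.5/355.2692 = 0.0746; after-tax cost = 7.06% × (1 − 33%) = 4.7302%.
Bank debt: weight = 17.4/355.2692 = 0.0490; after-tax cost = 6.6% × (1 − 33%) = 4.4220%.
WACC = 0.7149 × 8.2660% + 0.1616 × 4.1330% + 0.0746 × 4.7302% + 0.0490 × 4.4220% = 7.1462%.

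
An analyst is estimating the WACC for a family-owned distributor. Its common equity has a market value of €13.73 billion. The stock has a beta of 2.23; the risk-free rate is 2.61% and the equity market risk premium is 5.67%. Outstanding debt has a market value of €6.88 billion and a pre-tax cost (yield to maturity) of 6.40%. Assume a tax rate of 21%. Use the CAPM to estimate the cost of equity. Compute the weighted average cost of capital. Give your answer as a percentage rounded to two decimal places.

Cost of equity via CAPM: Re = 2.61% + 2.23 × 5.67% = 15.2541%.
Total capital V = 13.73 + 6.88 = 20.61.
Equity: weight = 13.73/20.61 = 0.6662; cost = 15.2541%.
Debt: weight = 6.88/20.61 = 0.3338; after-tax cost = 6.4% × (1 − 21%) = 5.0560%.
WACC = 0.6662 × 15.2541% + 0.3338 × 5.0560% = 11.8498%.

11.85%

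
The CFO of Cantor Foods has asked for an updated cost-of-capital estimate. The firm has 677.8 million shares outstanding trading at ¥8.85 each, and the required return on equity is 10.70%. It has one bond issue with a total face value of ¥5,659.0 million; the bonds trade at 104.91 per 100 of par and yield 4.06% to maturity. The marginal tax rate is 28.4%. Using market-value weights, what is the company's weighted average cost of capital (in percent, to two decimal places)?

Market value of equity E = 8.85 × 677.8m = 5998.53m. Market value of debt D = 5659m × 104.91/100 = 5936.8569m.
Total capital V = 5998.53 + 5936.8569 = 11935.3869.
Equity: weight = 5998.53/11935.3869 = 0.5026; cost = 10.7%.
Bonds outstanding: weight = 5936.8569/11935.3869 = 0.4974; after-tax cost = 4.06% × (1 − 28.4%) = 2.9070%.
WACC = 0.5026 × 10.7000% + 0.4974 × 2.9070% = 6.8236%.

6.82%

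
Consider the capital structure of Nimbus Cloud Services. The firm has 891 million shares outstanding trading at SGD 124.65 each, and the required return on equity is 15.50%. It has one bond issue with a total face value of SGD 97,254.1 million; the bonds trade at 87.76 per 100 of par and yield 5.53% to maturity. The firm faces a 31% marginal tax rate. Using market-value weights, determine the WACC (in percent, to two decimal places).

Market value of equity E = 124.65 × 891m = 111063.15m. Market value of debt D = 97254.1m × 87.76/100 = 85350.19816m.
Total capital V = 111063.15 + 85350.19816 = 196413.34816.
Equity: weight = 111063.15/196413.34816 = 0.5655; cost = 15.5%.
Bonds outstanding: weight = 85350.19816/196413.34816 = 0.4345; after-tax cost = 5.53% × (1 − 31%) = 3.8157%.
WACC = 0.5655 × 15.5000% + 0.4345 × 3.8157% = 10.4227%.

10.42%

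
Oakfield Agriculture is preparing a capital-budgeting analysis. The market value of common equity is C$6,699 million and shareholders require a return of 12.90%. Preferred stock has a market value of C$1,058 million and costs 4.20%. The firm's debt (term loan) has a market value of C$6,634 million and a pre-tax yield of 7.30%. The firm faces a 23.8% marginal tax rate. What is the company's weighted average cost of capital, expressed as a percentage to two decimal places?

Total capital V = 6699 + 1058 + 6634 = 14391.
Equity: weight = 6699/14391 = 0.4655; cost = 12.9%.
Preferred: weight = 1058/14391 = 0.0735; cost = 4.2%.
Term loan: weight = 6634/14391 = 0.4610; after-tax cost = 7.3% × (1 − 23.8%) = 5.5626%.
WACC = 0.4655 × 12.9000% + 0.0735 × 4.2000% + 0.4610 × 5.5626% = 8.8780%.

8.88%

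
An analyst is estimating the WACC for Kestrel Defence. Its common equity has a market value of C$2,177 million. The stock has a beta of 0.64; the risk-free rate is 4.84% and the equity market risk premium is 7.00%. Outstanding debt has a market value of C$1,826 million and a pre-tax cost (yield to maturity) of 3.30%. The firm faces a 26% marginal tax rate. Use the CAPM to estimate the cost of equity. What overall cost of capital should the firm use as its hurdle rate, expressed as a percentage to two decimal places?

Cost of equity via CAPM: Re = 4.84% + 0.64 × 7.0% = 9.3200%.
Total capital V = 2177 + 1826 = 4003.
Equity: weight = 2177/4003 = 0.5438; cost = 9.32%.
Debt: weight = 1826/4003 = 0.4562; after-tax cost = 3.3% × (1 − 26%) = 2.4420%.
WACC = 0.5438 × 9.3200% + 0.4562 × 2.4420% = 6.1825%.

6.18%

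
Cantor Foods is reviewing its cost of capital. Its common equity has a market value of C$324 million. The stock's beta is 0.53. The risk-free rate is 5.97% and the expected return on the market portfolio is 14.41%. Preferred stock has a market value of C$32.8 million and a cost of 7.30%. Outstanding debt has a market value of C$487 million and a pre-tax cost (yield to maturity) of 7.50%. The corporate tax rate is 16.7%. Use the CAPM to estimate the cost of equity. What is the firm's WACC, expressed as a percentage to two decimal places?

7.90%

Market risk premium = 14.41% − 5.97% = 8.44%.
Cost of equity via CAPM: Re = 5.97% + 0.53 × 8.44% = 10.4432%.
Total capital V = 324 + 32.8 + 487 = 843.8.
Equity: weight = 324/843.8 = 0.3840; cost = 10.4432%.
Preferred: weight = 32.8/843.8 = 0.0389; cost = 7.3%.
Debt: weight = 487/843.8 = 0.5772; after-tax cost = 7.5% × (1 − 16.7%) = 6.2475%.
WACC = 0.3840 × 10.4432% + 0.0389 × 7.3000% + 0.5772 × 6.2475% = 7.8995%.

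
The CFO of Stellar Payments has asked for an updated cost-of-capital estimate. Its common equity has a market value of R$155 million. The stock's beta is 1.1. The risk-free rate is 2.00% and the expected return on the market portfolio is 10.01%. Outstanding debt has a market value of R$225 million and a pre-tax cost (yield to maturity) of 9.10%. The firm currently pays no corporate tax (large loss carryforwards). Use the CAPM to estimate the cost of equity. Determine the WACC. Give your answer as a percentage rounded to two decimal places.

9.80%

Market risk premium = 10.01% − 2.0% = 8.01%.
Cost of equity via CAPM: Re = 2.0% + 1.1 × 8.01% = 10.8110%.
Total capital V = 155 + 225 = 380.
Equity: weight = 155/380 = 0.4079; cost = 10.811%.
Debt: weight = 225/380 = 0.5921; after-tax cost = 9.1% × (1 − 0%) = 9.1000%.
WACC = 0.4079 × 10.8110% + 0.5921 × 9.1000% = 9.7979%.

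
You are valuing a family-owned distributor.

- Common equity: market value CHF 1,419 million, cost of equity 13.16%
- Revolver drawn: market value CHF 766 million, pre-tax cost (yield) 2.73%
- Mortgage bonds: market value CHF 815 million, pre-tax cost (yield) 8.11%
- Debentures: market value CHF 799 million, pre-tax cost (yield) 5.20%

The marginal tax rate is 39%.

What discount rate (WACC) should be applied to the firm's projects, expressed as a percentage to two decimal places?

Total capital V = 1419 + 766 + 815 + 799 = 3799.
Equity: weight = 1419/3799 = 0.3735; cost = 13.16%.
Revolver drawn: weight = 766/3799 = 0.2016; after-tax cost = 2.73% × (1 − 39%) = 1.6653%.
Mortgage bonds: weight = 815/3799 = 0.2145; after-tax cost = 8.11% × (1 − 39%) = 4.9471%.
Debentures: weight = 799/3799 = 0.2103; after-tax cost = 5.2% × (1 − 39%) = 3.1720%.
WACC = 0.3735 × 13.1600% + 0.2016 × 1.6653% + 0.2145 × 4.9471% + 0.2103 × 3.1720% = 6.9797%.

6.98%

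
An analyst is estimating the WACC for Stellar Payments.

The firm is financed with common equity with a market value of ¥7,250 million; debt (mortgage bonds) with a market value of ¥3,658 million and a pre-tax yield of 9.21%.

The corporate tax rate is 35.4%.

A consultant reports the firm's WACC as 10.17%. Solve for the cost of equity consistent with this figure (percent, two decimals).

12.30%

Total capital V = 7250 + 3658 = 10908.
Equity weight = 7250/10908 = 0.6646.
Mortgage bonds weight = 3658/10908 = 0.3354.
Debt contribution = 0.3354 × 9.21% × (1 − 35.4%) = 1.9952%.
Required equity contribution = 10.17% − 1.9952% = 8.1748%.
Re = 8.1748% / 0.6646 = 12.2994%.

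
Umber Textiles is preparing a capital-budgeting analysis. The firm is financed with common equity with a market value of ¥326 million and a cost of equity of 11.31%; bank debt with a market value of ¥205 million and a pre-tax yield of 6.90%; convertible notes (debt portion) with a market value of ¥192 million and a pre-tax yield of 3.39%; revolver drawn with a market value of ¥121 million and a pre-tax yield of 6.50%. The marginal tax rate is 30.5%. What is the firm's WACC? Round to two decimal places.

Total capital V = 326 + 205 + 192 + 121 = 844.
Equity: weight = 326/844 = 0.3863; cost = 11.31%.
Bank debt: weight = 205/844 = 0.2429; after-tax cost = 6.9% × (1 − 30.5%) = 4.7955%.
Convertible notes (debt portion): weight = 192/844 = 0.2275; after-tax cost = 3.39% × (1 − 30.5%) = 2.3561%.
Revolver drawn: weight = 121/844 = 0.1434; after-tax cost = 6.5% × (1 − 30.5%) = 4.5175%.
WACC = 0.3863 × 11.3100% + 0.2429 × 4.7955% + 0.2275 × 2.3561% + 0.1434 × 4.5175% = 6.7170%.

6.72%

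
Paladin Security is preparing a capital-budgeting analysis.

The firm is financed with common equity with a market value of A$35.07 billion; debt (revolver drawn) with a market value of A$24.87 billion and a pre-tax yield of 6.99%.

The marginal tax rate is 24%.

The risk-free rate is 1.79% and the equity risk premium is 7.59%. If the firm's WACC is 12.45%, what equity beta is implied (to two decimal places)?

Total capital V = 35.07 + 24.87 = 59.94.
Equity weight = 35.07/59.94 = 0.5851.
Revolver drawn weight = 24.87/59.94 = 0.4149.
Debt contribution = 0.4149 × 6.99% × (1 − 24%) = 2.2042%.
Required equity contribution = 12.45% − 2.2042% = 10.2458%  ⇒  Re = 17.5117%.
CAPM: 17.5117% = 1.79% + β × 7.59%  ⇒  β = 2.0714.

2.07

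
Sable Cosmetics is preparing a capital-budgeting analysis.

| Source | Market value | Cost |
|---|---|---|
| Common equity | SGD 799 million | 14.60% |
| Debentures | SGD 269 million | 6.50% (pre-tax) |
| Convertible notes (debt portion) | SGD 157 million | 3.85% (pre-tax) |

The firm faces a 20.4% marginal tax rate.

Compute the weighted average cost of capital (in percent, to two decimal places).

11.05%

Total capital V = 799 + 269 + 157 = 1225.
Equity: weight = 799/1225 = 0.6522; cost = 14.6%.
Debentures: weight = 269/1225 = 0.2196; after-tax cost = 6.5% × (1 − 20.4%) = 5.1740%.
Convertible notes (debt portion): weight = 157/1225 = 0.1282; after-tax cost = 3.85% × (1 − 20.4%) = 3.0646%.
WACC = 0.6522 × 14.6000% + 0.2196 × 5.1740% + 0.1282 × 3.0646% = 11.0517%.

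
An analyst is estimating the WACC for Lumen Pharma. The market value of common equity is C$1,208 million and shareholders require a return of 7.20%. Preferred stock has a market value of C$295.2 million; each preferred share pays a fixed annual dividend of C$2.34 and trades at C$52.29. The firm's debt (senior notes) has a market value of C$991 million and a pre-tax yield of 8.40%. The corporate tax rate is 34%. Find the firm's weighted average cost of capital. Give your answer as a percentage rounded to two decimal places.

Cost of preferred: Rp = 2.34 / 52.29 = 4.4750%.
Total capital V = 1208 + 295.2 + 991 = 2494.2.
Equity: weight = 1208/2494.2 = 0.4843; cost = 7.2%.
Preferred: weight = 295.2/2494.2 = 0.1184; cost = 4.475%.
Senior notes: weight = 991/2494.2 = 0.3973; after-tax cost = 8.4% × (1 − 34%) = 5.5440%.
WACC = 0.4843 × 7.2000% + 0.1184 × 4.4750% + 0.3973 × 5.5440% = 6.2195%.

6.22%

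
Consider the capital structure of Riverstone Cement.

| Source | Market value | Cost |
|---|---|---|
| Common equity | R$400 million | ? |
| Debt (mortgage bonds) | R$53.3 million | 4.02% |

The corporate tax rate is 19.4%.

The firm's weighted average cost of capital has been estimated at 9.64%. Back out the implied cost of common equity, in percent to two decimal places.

Total capital V = 400 + 53.3 = 453.3.
Equity weight = 400/453.3 = 0.8824.
Mortgage bonds weight = 53.3/453.3 = 0.1176.
Debt contribution = 0.1176 × 4.02% × (1 − 19.4%) = 0.3810%.
Required equity contribution = 9.64% − 0.3810% = 9.2590%.
Re = 9.2590% / 0.8824 = 10.4928%.

10.49%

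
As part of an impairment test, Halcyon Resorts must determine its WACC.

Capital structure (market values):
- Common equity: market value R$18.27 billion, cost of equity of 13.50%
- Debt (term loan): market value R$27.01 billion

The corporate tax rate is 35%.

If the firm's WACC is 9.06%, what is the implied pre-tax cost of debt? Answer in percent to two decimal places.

Total capital V = 18.27 + 27.01 = 45.28.
Equity weight = 18.27/45.28 = 0.4035.
Term loan weight = 27.01/45.28 = 0.5965.
Equity contribution = 0.4035 × 13.5% = 5.4471%.
Remaining for debt = 9.06% − 5.4471% = 3.6129%.
Rd × (1 − 35%) × 0.5965 = 3.6129%  ⇒  Rd = 9.3180%.

9.32%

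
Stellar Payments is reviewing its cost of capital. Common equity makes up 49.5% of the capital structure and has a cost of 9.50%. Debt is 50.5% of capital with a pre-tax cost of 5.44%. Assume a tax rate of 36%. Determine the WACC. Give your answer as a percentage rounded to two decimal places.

After-tax cost of debt = 5.44% × (1 − 36%) = 3.4816%.
WACC = 0.495 × 9.5000% + 0.505 × 3.4816% = 6.4607%.

6.46%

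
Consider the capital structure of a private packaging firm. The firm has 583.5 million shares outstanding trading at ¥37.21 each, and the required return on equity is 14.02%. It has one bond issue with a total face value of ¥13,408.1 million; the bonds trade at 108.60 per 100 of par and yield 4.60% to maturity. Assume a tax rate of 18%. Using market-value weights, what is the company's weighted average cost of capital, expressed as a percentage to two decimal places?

Market value of equity E = 37.21 × 583.5m = 21712.035m. Market value of debt D = 13408.1m × 108.6/100 = 14561.1966m.
Total capital V = 21712.035 + 14561.1966 = 36273.2316.
Equity: weight = 21712.035/36273.2316 = 0.5986; cost = 14.02%.
Bonds outstanding: weight = 14561.1966/36273.2316 = 0.4014; after-tax cost = 4.6% × (1 − 18%) = 3.7720%.
WACC = 0.5986 × 14.0200% + 0.4014 × 3.7720% = 9.9061%.

9.91%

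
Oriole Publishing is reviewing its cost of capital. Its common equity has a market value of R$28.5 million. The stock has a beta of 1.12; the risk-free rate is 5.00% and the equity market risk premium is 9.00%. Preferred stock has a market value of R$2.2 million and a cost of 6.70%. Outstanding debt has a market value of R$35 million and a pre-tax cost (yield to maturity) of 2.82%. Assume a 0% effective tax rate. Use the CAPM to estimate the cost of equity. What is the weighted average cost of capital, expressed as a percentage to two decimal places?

8.27%

Cost of equity via CAPM: Re = 5.0% + 1.12 × 9.0% = 15.0800%.
Total capital V = 28.5 + 2.2 + 35 = 65.7.
Equity: weight = 28.5/65.7 = 0.4338; cost = 15.08%.
Preferred: weight = 2.2/65.7 = 0.0335; cost = 6.7%.
Debt: weight = 35/65.7 = 0.5327; after-tax cost = 2.82% × (1 − 0%) = 2.8200%.
WACC = 0.4338 × 15.0800% + 0.0335 × 6.7000% + 0.5327 × 2.8200% = 8.2682%.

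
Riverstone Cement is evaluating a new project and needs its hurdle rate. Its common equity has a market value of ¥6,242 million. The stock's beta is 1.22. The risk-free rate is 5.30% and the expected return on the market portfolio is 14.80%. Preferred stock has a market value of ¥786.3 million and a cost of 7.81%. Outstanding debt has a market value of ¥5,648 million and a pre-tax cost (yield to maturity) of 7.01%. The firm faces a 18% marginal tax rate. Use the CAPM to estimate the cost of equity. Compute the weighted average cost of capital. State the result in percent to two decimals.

Market risk premium = 14.8% − 5.3% = 9.5%.
Cost of equity via CAPM: Re = 5.3% + 1.22 × 9.5% = 16.8900%.
Total capital V = 6242 + 786.3 + 5648 = 12676.3.
Equity: weight = 6242/12676.3 = 0.4924; cost = 16.89%.
Preferred: weight = 786.3/12676.3 = 0.0620; cost = 7.81%.
Debt: weight = 5648/12676.3 = 0.4456; after-tax cost = 7.01% × (1 − 18%) = 5.7482%.
WACC = 0.4924 × 16.8900% + 0.0620 × 7.8100% + 0.4456 × 5.7482% = 11.3625%.

11.36%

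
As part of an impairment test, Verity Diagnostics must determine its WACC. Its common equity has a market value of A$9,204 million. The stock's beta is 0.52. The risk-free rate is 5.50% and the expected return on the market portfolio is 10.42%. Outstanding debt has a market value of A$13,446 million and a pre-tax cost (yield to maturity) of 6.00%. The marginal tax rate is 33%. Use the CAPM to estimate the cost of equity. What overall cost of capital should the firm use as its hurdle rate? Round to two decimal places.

5.66%

Market risk premium = 10.42% − 5.5% = 4.92%.
Cost of equity via CAPM: Re = 5.5% + 0.52 × 4.92% = 8.0584%.
Total capital V = 9204 + 13446 = 22650.
Equity: weight = 9204/22650 = 0.4064; cost = 8.0584%.
Debt: weight = 13446/22650 = 0.5936; after-tax cost = 6% × (1 − 33%) = 4.0200%.
WACC = 0.4064 × 8.0584% + 0.5936 × 4.0200% = 5.6610%.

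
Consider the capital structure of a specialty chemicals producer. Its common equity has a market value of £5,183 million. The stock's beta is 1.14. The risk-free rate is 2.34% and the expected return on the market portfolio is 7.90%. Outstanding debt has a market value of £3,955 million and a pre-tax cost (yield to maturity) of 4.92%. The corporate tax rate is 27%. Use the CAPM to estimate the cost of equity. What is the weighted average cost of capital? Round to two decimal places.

Market risk premium = 7.9% − 2.34% = 5.56%.
Cost of equity via CAPM: Re = 2.34% + 1.14 × 5.56% = 8.6784%.
Total capital V = 5183 + 3955 = 9138.
Equity: weight = 5183/9138 = 0.5672; cost = 8.6784%.
Debt: weight = 3955/9138 = 0.4328; after-tax cost = 4.92% × (1 − 27%) = 3.5916%.
WACC = 0.5672 × 8.6784% + 0.4328 × 3.5916% = 6.4768%.

6.48%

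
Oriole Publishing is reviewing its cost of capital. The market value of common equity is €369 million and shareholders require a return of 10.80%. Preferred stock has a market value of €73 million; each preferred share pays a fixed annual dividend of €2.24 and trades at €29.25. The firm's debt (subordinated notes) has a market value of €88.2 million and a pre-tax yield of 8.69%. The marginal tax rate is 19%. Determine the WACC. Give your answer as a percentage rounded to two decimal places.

Cost of preferred: Rp = 2.24 / 29.25 = 7.6581%.
Total capital V = 369 + 73 + 88.2 = 530.2.
Equity: weight = 369/530.2 = 0.6960; cost = 10.8%.
Preferred: weight = 73/530.2 = 0.1377; cost = 7.6581%.
Subordinated notes: weight = 88.2/530.2 = 0.1664; after-tax cost = 8.69% × (1 − 19%) = 7.0389%.
WACC = 0.6960 × 10.8000% + 0.1377 × 7.6581% + 0.1664 × 7.0389% = 9.7417%.

9.74%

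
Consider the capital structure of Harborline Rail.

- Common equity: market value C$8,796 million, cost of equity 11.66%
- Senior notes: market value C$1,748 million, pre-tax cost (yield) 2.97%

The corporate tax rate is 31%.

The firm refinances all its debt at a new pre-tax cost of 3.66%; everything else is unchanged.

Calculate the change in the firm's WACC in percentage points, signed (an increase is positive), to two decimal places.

+0.08 pp

Current WACC:
Total capital V = 8796 + 1748 = 10544.
Equity: weight = 8796/10544 = 0.8342; cost = 11.66%.
Senior notes: weight = 1748/10544 = 0.1658; after-tax cost = 2.97% × (1 − 31%) = 2.0493%.
WACC = 0.8342 × 11.6600% + 0.1658 × 2.0493% = 10.0667%.
After the change:
Total capital V = 8796 + 1748 = 10544.
Equity: weight = 8796/10544 = 0.8342; cost = 11.66%.
Senior notes: weight = 1748/10544 = 0.1658; after-tax cost = 3.66% × (1 − 31%) = 2.5254%.
WACC = 0.8342 × 11.6600% + 0.1658 × 2.5254% = 10.1457%.
Change in WACC = 10.1457% − 10.0667% = 0.0789 pp.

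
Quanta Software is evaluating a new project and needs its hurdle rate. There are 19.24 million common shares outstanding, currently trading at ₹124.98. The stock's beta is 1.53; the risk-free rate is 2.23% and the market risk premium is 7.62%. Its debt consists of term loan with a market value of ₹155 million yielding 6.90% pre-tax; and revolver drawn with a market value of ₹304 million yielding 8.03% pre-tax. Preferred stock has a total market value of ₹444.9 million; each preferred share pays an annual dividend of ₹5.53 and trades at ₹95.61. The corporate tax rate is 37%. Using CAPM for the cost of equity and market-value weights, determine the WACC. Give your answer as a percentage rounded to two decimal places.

11.54%

Cost of equity via CAPM: Re = 2.23% + 1.53 × 7.62% = 13.8886%.
Cost of preferred: Rp = 5.53 / 95.61 = 5.7839%.
Market value of equity E = 124.98 × 19.24m = 2404.6152m.
Total capital V = 2404.6152 + 444.9 + 155 + 304 = 3308.5152.
Equity: weight = 2404.6152/3308.5152 = 0.7268; cost = 13.8886%.
Preferred: weight = 444.9/3308.5152 = 0.1345; cost = 5.7839%.
Term loan: weight = 155/3308.5152 = 0.0468; after-tax cost = 6.9% × (1 − 37%) = 4.3470%.
Revolver drawn: weight = 304/3308.5152 = 0.0919; after-tax cost = 8.03% × (1 − 37%) = 5.0589%.
WACC = 0.7268 × 13.8886% + 0.1345 × 5.7839% + 0.0468 × 4.3470% + 0.0919 × 5.0589% = 11.5404%.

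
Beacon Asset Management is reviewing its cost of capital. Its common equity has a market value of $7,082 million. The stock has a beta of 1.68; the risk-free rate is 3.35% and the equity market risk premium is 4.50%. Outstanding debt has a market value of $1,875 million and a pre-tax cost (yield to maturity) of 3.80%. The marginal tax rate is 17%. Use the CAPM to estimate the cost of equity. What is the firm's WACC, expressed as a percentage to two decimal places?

Cost of equity via CAPM: Re = 3.35% + 1.68 × 4.5% = 10.9100%.
Total capital V = 7082 + 1875 = 8957.
Equity: weight = 7082/8957 = 0.7907; cost = 10.91%.
Debt: weight = 1875/8957 = 0.2093; after-tax cost = 3.8% × (1 − 17%) = 3.1540%.
WACC = 0.7907 × 10.9100% + 0.2093 × 3.1540% = 9.2864%.

9.29%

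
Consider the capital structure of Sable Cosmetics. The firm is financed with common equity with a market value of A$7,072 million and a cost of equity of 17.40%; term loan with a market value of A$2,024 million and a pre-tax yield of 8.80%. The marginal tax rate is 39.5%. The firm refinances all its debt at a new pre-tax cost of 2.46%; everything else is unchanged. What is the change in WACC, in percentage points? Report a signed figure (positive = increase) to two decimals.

Current WACC:
Total capital V = 7072 + 2024 = 9096.
Equity: weight = 7072/9096 = 0.7775; cost = 17.4%.
Term loan: weight = 2024/9096 = 0.2225; after-tax cost = 8.8% × (1 − 39.5%) = 5.3240%.
WACC = 0.7775 × 17.4000% + 0.2225 × 5.3240% = 14.7129%.
After the change:
Total capital V = 7072 + 2024 = 9096.
Equity: weight = 7072/9096 = 0.7775; cost = 17.4%.
Term loan: weight = 2024/9096 = 0.2225; after-tax cost = 2.46% × (1 − 39.5%) = 1.4883%.
WACC = 0.7775 × 17.4000% + 0.2225 × 1.4883% = 13.8594%.
Change in WACC = 13.8594% − 14.7129% = -0.8535 pp.

-0.85 pp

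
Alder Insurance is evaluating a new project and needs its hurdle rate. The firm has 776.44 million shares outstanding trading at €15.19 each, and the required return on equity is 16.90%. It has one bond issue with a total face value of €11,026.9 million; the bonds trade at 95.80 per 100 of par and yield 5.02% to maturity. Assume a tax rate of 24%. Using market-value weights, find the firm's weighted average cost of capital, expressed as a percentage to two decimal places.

10.72%

Market value of equity E = 15.19 × 776.44m = 11794.1236m. Market value of debt D = 11026.9m × 95.8/100 = 10563.7702m.
Total capital V = 11794.1236 + 10563.7702 = 22357.8938.
Equity: weight = 11794.1236/22357.8938 = 0.5275; cost = 16.9%.
Bonds outstanding: weight = 10563.7702/22357.8938 = 0.4725; after-tax cost = 5.02% × (1 − 24%) = 3.8152%.
WACC = 0.5275 × 16.9000% + 0.4725 × 3.8152% = 10.7176%.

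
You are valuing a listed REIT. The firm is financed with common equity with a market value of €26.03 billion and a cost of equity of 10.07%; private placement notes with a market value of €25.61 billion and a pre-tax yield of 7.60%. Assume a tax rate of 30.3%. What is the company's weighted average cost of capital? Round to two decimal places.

7.70%

Total capital V = 26.03 + 25.61 = 51.64.
Equity: weight = 26.03/51.64 = 0.5041; cost = 10.07%.
Private placement notes: weight = 25.61/51.64 = 0.4959; after-tax cost = 7.6% × (1 − 30.3%) = 5.2972%.
WACC = 0.5041 × 10.0700% + 0.4959 × 5.2972% = 7.7030%.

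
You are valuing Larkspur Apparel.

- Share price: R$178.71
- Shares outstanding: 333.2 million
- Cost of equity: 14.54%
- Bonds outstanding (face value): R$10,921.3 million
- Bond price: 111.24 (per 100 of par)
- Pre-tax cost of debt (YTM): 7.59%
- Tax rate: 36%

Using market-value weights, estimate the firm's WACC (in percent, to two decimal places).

12.90%

Market value of equity E = 178.71 × 333.2m = 59546.172m. Market value of debt D = 10921.3m × 111.24/100 = 12148.85412m.
Total capital V = 59546.172 + 12148.85412 = 71695.02612.
Equity: weight = 59546.172/71695.02612 = 0.8305; cost = 14.54%.
Bonds outstanding: weight = 12148.85412/71695.02612 = 0.1695; after-tax cost = 7.59% × (1 − 36%) = 4.8576%.
WACC = 0.8305 × 14.5400% + 0.1695 × 4.8576% = 12.8993%.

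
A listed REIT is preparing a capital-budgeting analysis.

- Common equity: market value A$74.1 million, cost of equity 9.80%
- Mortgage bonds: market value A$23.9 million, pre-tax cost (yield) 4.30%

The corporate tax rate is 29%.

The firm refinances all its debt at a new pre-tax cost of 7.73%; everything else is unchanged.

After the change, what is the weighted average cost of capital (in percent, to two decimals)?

After the change:
Total capital V = 74.1 + 23.9 = 98.
Equity: weight = 74.1/98 = 0.7561; cost = 9.8%.
Mortgage bonds: weight = 23.9/98 = 0.2439; after-tax cost = 7.73% × (1 − 29%) = 5.4883%.
WACC = 0.7561 × 9.8000% + 0.2439 × 5.4883% = 8.7485%.

8.75%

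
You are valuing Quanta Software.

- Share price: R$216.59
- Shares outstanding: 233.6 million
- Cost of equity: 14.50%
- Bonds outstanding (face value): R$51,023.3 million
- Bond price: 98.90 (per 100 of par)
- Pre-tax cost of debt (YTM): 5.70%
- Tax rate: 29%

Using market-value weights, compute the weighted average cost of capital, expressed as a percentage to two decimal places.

Market value of equity E = 216.59 × 233.6m = 50595.424m. Market value of debt D = 51023.3m × 98.9/100 = 50462.0437m.
Total capital V = 50595.424 + 50462.0437 = 101057.4677.
Equity: weight = 50595.424/101057.4677 = 0.5007; cost = 14.5%.
Bonds outstanding: weight = 50462.0437/101057.4677 = 0.4993; after-tax cost = 5.7% × (1 − 29%) = 4.0470%.
WACC = 0.5007 × 14.5000% + 0.4993 × 4.0470% = 9.2804%.

9.28%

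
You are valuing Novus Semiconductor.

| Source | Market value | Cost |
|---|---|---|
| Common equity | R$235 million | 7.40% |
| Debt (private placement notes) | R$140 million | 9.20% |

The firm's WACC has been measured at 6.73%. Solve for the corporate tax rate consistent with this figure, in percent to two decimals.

Total capital V = 235 + 140 = 375.
Equity weight = 235/375 = 0.6267.
Private placement notes weight = 140/375 = 0.3733.
Equity contribution = 0.6267 × 7.4% = 4.6373%.
Debt contribution must be 6.73% − 4.6373% = 2.0927%.
0.3733 × 9.2% × (1 − T) = 2.0927%  ⇒  (1 − T) = 0.6093.
T = 39.0722%.

39.07%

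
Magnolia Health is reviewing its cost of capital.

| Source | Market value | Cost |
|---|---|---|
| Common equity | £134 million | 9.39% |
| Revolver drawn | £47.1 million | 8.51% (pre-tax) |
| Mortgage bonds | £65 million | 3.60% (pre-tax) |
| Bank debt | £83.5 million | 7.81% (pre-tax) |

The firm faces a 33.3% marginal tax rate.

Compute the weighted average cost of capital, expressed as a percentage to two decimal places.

6.42%

Total capital V = 134 + 47.1 + 65 + 83.5 = 329.6.
Equity: weight = 134/329.6 = 0.4066; cost = 9.39%.
Revolver drawn: weight = 47.1/329.6 = 0.1429; after-tax cost = 8.51% × (1 − 33.3%) = 5.6762%.
Mortgage bonds: weight = 65/329.6 = 0.1972; after-tax cost = 3.6% × (1 − 33.3%) = 2.4012%.
Bank debt: weight = 83.5/329.6 = 0.2533; after-tax cost = 7.81% × (1 − 33.3%) = 5.2093%.
WACC = 0.4066 × 9.3900% + 0.1429 × 5.6762% + 0.1972 × 2.4012% + 0.2533 × 5.2093% = 6.4219%.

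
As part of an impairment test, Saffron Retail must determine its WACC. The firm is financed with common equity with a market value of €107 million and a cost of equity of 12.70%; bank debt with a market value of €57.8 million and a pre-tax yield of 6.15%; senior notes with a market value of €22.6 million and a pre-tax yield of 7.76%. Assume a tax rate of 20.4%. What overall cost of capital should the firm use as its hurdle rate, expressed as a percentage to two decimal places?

9.51%

Total capital V = 107 + 57.8 + 22.6 = 187.4.
Equity: weight = 107/187.4 = 0.5710; cost = 12.7%.
Bank debt: weight = 57.8/187.4 = 0.3084; after-tax cost = 6.15% × (1 − 20.4%) = 4.8954%.
Senior notes: weight = 22.6/187.4 = 0.1206; after-tax cost = 7.76% × (1 − 20.4%) = 6.1770%.
WACC = 0.5710 × 12.7000% + 0.3084 × 4.8954% + 0.1206 × 6.1770% = 9.5062%.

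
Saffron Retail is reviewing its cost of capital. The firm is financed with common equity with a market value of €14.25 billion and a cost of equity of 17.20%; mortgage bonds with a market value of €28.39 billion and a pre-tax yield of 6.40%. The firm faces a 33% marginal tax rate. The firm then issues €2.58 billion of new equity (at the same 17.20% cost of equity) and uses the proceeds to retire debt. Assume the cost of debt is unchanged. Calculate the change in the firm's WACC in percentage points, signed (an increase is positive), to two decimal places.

+0.78 pp

Current WACC:
Total capital V = 14.25 + 28.39 = 42.64.
Equity: weight = 14.25/42.64 = 0.3342; cost = 17.2%.
Mortgage bonds: weight = 28.39/42.64 = 0.6658; after-tax cost = 6.4% × (1 − 33%) = 4.2880%.
WACC = 0.3342 × 17.2000% + 0.6658 × 4.2880% = 8.6031%.
After the change:
Total capital V = 16.83 + 25.81 = 42.64.
Equity: weight = 16.83/42.64 = 0.3947; cost = 17.2%.
Mortgage bonds: weight = 25.81/42.64 = 0.6053; after-tax cost = 6.4% × (1 − 33%) = 4.2880%.
WACC = 0.3947 × 17.2000% + 0.6053 × 4.2880% = 9.3844%.
Change in WACC = 9.3844% − 8.6031% = 0.7813 pp.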